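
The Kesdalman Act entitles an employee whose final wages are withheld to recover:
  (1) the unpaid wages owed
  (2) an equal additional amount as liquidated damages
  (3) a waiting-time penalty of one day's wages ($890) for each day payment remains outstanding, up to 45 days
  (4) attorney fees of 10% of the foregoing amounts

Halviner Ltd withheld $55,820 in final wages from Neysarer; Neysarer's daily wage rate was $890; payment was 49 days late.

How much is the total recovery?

Total award: $166,859

Liquidated damages (equal amount): $55,820
Penalty days: min(49, 45) = 45
Waiting-time penalty: 45 × $890 = $40,050
Subtotal: $55,820 + $55,820 + $40,050 = $151,690
Attorney fees: 10% of $151,690 = $15,169
Total award: $151,690 + $15,169 = $166,859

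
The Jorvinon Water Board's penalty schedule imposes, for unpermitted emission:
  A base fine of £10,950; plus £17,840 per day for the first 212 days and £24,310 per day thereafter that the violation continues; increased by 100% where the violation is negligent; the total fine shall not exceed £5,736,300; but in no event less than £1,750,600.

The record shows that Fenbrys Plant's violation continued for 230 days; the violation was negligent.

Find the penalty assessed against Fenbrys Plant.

£5,736,300

First 212 days: 212 × £17,840 = £3,782,080
Remaining days: (230 − 212) × £24,310 = £437,580
Per-day component: £3,782,080 + £437,580 = £4,219,660
Base plus per-day: £10,950 + £4,219,660 = £4,230,610
Enhancement: 100% of £4,230,610 = £4,230,610
Enhanced fine: £4,230,610 + £4,230,610 = £8,461,220
Cap at £5,736,300: £8,461,220 exceeds the cap → £5,736,300
Minimum £1,750,600: £5,736,300 meets the minimum, no increase.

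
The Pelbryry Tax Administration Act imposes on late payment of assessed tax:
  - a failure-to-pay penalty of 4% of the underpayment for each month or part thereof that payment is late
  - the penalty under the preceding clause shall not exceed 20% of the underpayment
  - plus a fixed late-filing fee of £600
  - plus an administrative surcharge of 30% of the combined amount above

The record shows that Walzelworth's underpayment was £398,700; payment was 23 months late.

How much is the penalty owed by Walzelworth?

Accrued rate: 4% × 23 = 92%, capped at 20% → 20%
Failure-to-pay penalty: 20% of £398,700 = £79,740
Penalty before surcharge: £79,740 + £600 = £80,340
Administrative surcharge: 30% of £80,340 = £24,102
Total penalty: £80,340 + £24,102 = £104,442

£104,442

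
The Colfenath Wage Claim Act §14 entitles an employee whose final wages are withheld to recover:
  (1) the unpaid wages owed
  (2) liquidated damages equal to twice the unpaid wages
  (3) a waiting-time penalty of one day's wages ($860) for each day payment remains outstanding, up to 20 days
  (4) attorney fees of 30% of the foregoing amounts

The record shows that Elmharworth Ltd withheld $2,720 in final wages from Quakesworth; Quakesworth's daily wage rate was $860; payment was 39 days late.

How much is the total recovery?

$32,968

Doubled: 2 × $2,720 = $5,440
Penalty days: min(39, 20) = 20
Waiting-time penalty: 20 × $860 = $17,200
Subtotal: $2,720 + $5,440 + $17,200 = $25,360
Attorney fees: 30% of $25,360 = $7,608
Total award: $25,360 + $7,608 = $32,968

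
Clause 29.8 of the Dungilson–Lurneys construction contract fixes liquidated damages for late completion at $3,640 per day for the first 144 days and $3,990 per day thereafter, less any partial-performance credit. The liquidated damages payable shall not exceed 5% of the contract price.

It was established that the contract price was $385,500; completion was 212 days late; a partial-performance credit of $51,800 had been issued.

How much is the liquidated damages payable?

$19,275

First 144 days: 144 × $3,640 = $524,160
Remaining days: (212 − 144) × $3,990 = $271,320
Accrued per-day damages: $524,160 + $271,320 = $795,480
Less partial-performance credit: $795,480 − $51,800 = $743,680
Cap: 5% of $385,500 = $19,275
Cap at $19,275: $743,680 exceeds the cap → $19,275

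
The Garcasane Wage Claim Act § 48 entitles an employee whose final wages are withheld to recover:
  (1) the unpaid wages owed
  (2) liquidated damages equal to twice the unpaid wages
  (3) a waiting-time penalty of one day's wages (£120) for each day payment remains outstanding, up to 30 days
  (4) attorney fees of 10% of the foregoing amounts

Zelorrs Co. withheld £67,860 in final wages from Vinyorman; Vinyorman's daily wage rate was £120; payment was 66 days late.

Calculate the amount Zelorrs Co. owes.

Doubled: 2 × £67,860 = £135,720
Penalty days: min(66, 30) = 30
Waiting-time penalty: 30 × £120 = £3,600
Subtotal: £67,860 + £135,720 + £3,600 = £207,180
Attorney fees: 10% of £207,180 = £20,718
Total award: £207,180 + £20,718 = £227,898

Total award: £227,898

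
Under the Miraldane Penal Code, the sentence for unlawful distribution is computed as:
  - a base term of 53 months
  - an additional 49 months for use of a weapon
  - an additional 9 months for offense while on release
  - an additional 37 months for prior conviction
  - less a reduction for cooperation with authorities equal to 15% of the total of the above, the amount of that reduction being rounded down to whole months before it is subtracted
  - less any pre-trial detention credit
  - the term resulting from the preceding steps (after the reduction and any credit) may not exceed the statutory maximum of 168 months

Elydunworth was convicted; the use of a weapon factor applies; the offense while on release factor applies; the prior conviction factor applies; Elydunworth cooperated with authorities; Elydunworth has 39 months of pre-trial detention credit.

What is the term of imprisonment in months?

87 months

Use of a weapon enhancement: +49 months
Offense while on release enhancement: +9 months
Prior conviction enhancement: +37 months
Adjusted term: 53 months + 49 months + 9 months + 37 months = 148 months
Cooperation with authorities reduction: 15% of 148 months = 22 months (rounded down)
After reduction: 148 − 22 = 126 months
Less pre-trial detention credit: 126 months − 39 months = 87 months
Cap at 168 months: 87 months is within the cap, no reduction.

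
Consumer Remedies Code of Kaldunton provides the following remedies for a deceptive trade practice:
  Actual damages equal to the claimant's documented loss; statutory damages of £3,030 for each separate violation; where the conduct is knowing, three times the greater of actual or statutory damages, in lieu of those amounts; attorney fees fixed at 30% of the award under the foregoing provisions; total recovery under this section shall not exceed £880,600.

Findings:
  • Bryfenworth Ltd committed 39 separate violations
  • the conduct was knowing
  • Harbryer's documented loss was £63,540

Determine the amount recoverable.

Statutory damages: 39 × £3,030 = £118,170
Greater of actual damages (£63,540) or statutory damages (£118,170): £118,170
Trebled: 3 × £118,170 = £354,510
Attorney fees: 30% of £354,510 = £106,353
Total before cap: £354,510 + £106,353 = £460,863
Cap at £880,600: £460,863 is within the cap, no reduction.

£460,863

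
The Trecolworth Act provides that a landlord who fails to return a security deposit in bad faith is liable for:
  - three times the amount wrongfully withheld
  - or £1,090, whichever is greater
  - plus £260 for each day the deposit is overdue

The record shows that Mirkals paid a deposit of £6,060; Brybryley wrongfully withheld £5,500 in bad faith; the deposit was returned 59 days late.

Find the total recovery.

Trebled: 3 × £5,500 = £16,500
Minimum £1,090: £16,500 meets the minimum, no increase.
Late-return penalty: 59 × £260 = £15,340
Damages plus late penalty: £16,500 + £15,340 = £31,840

Recovery: £31,840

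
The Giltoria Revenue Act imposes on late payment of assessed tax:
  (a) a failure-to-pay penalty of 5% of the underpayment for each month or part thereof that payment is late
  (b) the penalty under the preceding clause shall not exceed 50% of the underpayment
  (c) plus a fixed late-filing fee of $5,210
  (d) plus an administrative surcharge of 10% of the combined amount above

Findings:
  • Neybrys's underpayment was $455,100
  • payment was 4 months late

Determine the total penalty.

$105,853

Accrued rate: 5% × 4 = 20%, capped at 50% → 20%
Failure-to-pay penalty: 20% of $455,100 = $91,020
Penalty before surcharge: $91,020 + $5,210 = $96,230
Administrative surcharge: 10% of $96,230 = $9,623
Total penalty: $96,230 + $9,623 = $105,853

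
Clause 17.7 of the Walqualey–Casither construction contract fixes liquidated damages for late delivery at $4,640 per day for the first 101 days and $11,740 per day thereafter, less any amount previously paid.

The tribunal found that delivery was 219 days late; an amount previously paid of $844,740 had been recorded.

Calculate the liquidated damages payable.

First 101 days: 101 × $4,640 = $468,640
Remaining days: (219 − 101) × $11,740 = $1,385,320
Accrued per-day damages: $468,640 + $1,385,320 = $1,853,960
Less amount previously paid: $1,853,960 − $844,740 = $1,009,220

Liquidated damages: $1,009,220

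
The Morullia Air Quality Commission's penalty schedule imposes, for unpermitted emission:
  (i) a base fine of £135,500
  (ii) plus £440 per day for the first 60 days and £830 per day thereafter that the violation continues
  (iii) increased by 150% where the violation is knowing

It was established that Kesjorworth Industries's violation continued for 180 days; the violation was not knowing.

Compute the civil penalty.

First 60 days: 60 × £440 = £26,400
Remaining days: (180 − 60) × £830 = £99,600
Per-day component: £26,400 + £99,600 = £126,000
Base plus per-day: £135,500 + £126,000 = £261,500
The violation was not knowing: no 150% increase.

£261,500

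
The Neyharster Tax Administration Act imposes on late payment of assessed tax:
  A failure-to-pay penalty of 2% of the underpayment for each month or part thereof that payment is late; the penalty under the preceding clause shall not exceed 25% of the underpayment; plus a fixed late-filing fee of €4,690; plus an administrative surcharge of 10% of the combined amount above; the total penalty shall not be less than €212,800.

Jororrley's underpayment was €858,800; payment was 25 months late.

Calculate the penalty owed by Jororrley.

€241,329

Accrued rate: 2% × 25 = 50%, capped at 25% → 25%
Failure-to-pay penalty: 25% of €858,800 = €214,700
Penalty before surcharge: €214,700 + €4,690 = €219,390
Administrative surcharge: 10% of €219,390 = €21,939
Total penalty: €219,390 + €21,939 = €241,329
Minimum €212,800: €241,329 meets the minimum, no increase.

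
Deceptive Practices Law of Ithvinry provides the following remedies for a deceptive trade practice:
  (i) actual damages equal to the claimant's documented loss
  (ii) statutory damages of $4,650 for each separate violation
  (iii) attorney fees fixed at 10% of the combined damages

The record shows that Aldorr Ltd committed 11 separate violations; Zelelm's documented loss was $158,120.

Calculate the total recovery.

$230,197

Statutory damages: 11 × $4,650 = $51,150
Combined damages: $158,120 + $51,150 = $209,270
Attorney fees: 10% of $209,270 = $20,927
Total recovery: $209,270 + $20,927 = $230,197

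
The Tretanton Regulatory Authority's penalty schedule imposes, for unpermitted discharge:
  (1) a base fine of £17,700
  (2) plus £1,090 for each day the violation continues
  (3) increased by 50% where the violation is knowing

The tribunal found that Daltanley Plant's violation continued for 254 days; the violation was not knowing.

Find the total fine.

£294,560

Per-day component: 254 × £1,090 = £276,860
Base plus per-day: £17,700 + £276,860 = £294,560
The violation was not knowing: no 50% increase.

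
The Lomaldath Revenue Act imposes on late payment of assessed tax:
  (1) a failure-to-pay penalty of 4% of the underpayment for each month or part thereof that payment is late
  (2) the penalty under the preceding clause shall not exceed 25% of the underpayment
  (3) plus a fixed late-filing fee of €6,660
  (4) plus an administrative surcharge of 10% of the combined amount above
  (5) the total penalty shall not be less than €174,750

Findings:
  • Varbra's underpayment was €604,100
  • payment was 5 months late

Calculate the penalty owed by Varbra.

Penalty: €174,750

Accrued rate: 4% × 5 = 20%, capped at 25% → 20%
Failure-to-pay penalty: 20% of €604,100 = €120,820
Penalty before surcharge: €120,820 + €6,660 = €127,480
Administrative surcharge: 10% of €127,480 = €12,748
Total penalty: €127,480 + €12,748 = €140,228
Minimum €174,750: €140,228 is below the minimum → €174,750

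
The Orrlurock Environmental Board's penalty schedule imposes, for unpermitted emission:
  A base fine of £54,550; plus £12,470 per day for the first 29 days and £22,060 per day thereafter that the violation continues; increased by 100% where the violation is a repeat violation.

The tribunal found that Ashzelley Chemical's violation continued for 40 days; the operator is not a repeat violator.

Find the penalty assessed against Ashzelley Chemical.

First 29 days: 29 × £12,470 = £361,630
Remaining days: (40 − 29) × £22,060 = £242,660
Per-day component: £361,630 + £242,660 = £604,290
Base plus per-day: £54,550 + £604,290 = £658,840
The operator is not a repeat violator: no 100% increase.

£658,840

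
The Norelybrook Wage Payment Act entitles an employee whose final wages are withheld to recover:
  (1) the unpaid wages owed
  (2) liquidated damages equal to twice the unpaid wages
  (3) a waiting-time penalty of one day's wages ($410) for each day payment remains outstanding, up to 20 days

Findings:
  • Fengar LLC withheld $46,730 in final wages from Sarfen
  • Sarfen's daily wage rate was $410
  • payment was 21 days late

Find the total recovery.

Doubled: 2 × $46,730 = $93,460
Penalty days: min(21, 20) = 20
Waiting-time penalty: 20 × $410 = $8,200
Total award: $46,730 + $93,460 + $8,200 = $148,390

$148,390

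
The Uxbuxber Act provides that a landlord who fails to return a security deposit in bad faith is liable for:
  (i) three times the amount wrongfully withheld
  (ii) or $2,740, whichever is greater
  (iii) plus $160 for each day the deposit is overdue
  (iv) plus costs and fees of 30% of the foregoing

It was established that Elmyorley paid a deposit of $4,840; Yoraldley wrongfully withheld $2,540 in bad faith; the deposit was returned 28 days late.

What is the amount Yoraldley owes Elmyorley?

Trebled: 3 × $2,540 = $7,620
Minimum $2,740: $7,620 meets the minimum, no increase.
Late-return penalty: 28 × $160 = $4,480
Damages plus late penalty: $7,620 + $4,480 = $12,100
Costs and fees: 30% of $12,100 = $3,630
Total recovery: $12,100 + $3,630 = $15,730

$15,730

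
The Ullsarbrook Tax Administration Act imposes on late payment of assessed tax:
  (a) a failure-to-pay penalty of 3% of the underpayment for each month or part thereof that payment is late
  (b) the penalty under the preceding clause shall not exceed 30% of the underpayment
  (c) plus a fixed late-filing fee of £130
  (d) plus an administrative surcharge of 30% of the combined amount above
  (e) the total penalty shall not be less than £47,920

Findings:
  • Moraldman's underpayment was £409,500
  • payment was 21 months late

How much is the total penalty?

Penalty: £159,874

Accrued rate: 3% × 21 = 63%, capped at 30% → 30%
Failure-to-pay penalty: 30% of £409,500 = £122,850
Penalty before surcharge: £122,850 + £130 = £122,980
Administrative surcharge: 30% of £122,980 = £36,894
Total penalty: £122,980 + £36,894 = £159,874
Minimum £47,920: £159,874 meets the minimum, no increase.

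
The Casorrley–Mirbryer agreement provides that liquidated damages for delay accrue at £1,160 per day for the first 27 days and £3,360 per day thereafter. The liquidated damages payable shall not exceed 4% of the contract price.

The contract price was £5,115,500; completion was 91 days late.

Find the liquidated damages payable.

£204,620

First 27 days: 27 × £1,160 = £31,320
Remaining days: (91 − 27) × £3,360 = £215,040
Accrued per-day damages: £31,320 + £215,040 = £246,360
Cap: 4% of £5,115,500 = £204,620
Cap at £204,620: £246,360 exceeds the cap → £204,620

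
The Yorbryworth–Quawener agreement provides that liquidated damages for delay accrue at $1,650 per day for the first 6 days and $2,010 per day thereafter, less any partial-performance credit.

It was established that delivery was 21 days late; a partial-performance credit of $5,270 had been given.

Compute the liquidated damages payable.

$34,780

First 6 days: 6 × $1,650 = $9,900
Remaining days: (21 − 6) × $2,010 = $30,150
Accrued per-day damages: $9,900 + $30,150 = $40,050
Less partial-performance credit: $40,050 − $5,270 = $34,780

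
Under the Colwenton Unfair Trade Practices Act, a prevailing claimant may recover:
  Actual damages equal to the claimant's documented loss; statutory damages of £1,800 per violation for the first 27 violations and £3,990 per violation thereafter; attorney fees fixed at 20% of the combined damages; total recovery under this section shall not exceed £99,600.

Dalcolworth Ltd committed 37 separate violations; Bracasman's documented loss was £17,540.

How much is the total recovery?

£99,600

First 27 violations: 27 × £1,800 = £48,600
Remaining violations: (37 − 27) × £3,990 = £39,900
Statutory damages: £48,600 + £39,900 = £88,500
Combined damages: £17,540 + £88,500 = £106,040
Attorney fees: 20% of £106,040 = £21,208
Total before cap: £106,040 + £21,208 = £127,248
Cap at £99,600: £127,248 exceeds the cap → £99,600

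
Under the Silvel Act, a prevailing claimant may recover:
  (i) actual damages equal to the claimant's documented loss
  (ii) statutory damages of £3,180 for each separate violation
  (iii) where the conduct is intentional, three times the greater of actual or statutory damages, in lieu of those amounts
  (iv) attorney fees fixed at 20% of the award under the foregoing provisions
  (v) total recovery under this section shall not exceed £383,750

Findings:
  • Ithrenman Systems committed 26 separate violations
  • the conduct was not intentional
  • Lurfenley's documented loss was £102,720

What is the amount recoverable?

Statutory damages: 26 × £3,180 = £82,680
Conduct not intentional: the in-lieu enhancement does not apply.
Actual plus statutory damages: £102,720 + £82,680 = £185,400
Attorney fees: 20% of £185,400 = £37,080
Total before cap: £185,400 + £37,080 = £222,480
Cap at £383,750: £222,480 is within the cap, no reduction.

£222,480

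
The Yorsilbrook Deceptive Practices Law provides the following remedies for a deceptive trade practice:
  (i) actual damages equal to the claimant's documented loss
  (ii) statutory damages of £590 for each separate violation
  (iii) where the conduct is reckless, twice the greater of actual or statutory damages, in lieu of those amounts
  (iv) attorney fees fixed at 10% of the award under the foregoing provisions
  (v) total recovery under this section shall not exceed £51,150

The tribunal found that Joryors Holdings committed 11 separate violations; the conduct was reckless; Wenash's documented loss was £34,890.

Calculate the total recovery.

Total recovery: £51,150

Statutory damages: 11 × £590 = £6,490
Greater of actual damages (£34,890) or statutory damages (£6,490): £34,890
Doubled: 2 × £34,890 = £69,780
Attorney fees: 10% of £69,780 = £6,978
Total before cap: £69,780 + £6,978 = £76,758
Cap at £51,150: £76,758 exceeds the cap → £51,150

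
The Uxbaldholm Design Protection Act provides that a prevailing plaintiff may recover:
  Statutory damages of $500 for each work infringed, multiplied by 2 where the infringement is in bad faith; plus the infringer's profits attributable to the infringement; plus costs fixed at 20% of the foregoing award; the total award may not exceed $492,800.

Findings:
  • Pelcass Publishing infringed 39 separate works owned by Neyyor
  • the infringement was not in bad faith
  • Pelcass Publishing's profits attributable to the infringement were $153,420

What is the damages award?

$207,504

Statutory damages: 39 × $500 = $19,500
Infringement not in bad faith: no ×2 enhancement.
Combined award: $19,500 + $153,420 = $172,920
Costs: 20% of $172,920 = $34,584
Award plus costs: $172,920 + $34,584 = $207,504
Cap at $492,800: $207,504 is within the cap, no reduction.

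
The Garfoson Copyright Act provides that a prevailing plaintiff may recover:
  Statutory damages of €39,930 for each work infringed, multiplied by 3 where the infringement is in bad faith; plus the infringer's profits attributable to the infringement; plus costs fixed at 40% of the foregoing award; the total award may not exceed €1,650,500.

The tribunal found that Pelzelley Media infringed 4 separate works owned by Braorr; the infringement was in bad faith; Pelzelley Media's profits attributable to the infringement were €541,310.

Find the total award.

€1,428,658

Statutory damages: 4 × €39,930 = €159,720
Trebled: 3 × €159,720 = €479,160
Combined award: €479,160 + €541,310 = €1,020,470
Costs: 40% of €1,020,470 = €408,188
Award plus costs: €1,020,470 + €408,188 = €1,428,658
Cap at €1,650,500: €1,428,658 is within the cap, no reduction.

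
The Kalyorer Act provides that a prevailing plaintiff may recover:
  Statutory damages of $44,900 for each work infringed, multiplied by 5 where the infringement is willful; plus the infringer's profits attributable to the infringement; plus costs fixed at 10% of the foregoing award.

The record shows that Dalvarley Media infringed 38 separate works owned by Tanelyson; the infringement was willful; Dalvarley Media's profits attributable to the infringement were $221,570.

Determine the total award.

Statutory damages: 38 × $44,900 = $1,706,200
Multiplied by 5: 5 × $1,706,200 = $8,531,000
Combined award: $8,531,000 + $221,570 = $8,752,570
Costs: 10% of $8,752,570 = $875,257
Award plus costs: $8,752,570 + $875,257 = $9,627,827

$9,627,827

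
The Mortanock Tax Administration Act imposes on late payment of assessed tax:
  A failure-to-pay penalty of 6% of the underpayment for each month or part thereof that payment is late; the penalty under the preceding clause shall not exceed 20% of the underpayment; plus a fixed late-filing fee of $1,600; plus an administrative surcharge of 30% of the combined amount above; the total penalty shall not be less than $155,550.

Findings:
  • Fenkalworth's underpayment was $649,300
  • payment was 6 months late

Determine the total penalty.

Penalty: $170,898

Accrued rate: 6% × 6 = 36%, capped at 20% → 20%
Failure-to-pay penalty: 20% of $649,300 = $129,860
Penalty before surcharge: $129,860 + $1,600 = $131,460
Administrative surcharge: 30% of $131,460 = $39,438
Total penalty: $131,460 + $39,438 = $170,898
Minimum $155,550: $170,898 meets the minimum, no increase.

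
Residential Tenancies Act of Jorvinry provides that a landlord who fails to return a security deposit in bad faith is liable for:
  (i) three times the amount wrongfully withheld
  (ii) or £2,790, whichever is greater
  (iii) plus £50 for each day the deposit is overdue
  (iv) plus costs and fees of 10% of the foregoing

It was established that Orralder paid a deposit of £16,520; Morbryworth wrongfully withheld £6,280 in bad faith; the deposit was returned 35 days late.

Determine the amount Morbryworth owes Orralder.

Trebled: 3 × £6,280 = £18,840
Minimum £2,790: £18,840 meets the minimum, no increase.
Late-return penalty: 35 × £50 = £1,750
Damages plus late penalty: £18,840 + £1,750 = £20,590
Costs and fees: 10% of £20,590 = £2,059
Total recovery: £20,590 + £2,059 = £22,649

£22,649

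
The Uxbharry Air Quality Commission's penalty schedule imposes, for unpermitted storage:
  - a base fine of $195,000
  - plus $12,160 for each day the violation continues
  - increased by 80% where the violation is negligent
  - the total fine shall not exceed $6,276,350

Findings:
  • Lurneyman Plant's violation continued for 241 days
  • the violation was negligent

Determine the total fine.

$5,626,008

Per-day component: 241 × $12,160 = $2,930,560
Base plus per-day: $195,000 + $2,930,560 = $3,125,560
Enhancement: 80% of $3,125,560 = $2,500,448
Enhanced fine: $3,125,560 + $2,500,448 = $5,626,008
Cap at $6,276,350: $5,626,008 is within the cap, no reduction.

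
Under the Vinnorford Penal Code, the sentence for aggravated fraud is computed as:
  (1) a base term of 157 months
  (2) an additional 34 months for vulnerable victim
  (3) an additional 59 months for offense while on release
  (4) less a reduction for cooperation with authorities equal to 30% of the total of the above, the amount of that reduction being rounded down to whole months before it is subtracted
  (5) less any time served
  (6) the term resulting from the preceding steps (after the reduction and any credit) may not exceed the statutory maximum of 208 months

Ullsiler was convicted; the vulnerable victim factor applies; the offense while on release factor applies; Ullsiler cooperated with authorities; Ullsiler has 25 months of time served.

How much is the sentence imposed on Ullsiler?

Vulnerable victim enhancement: +34 months
Offense while on release enhancement: +59 months
Adjusted term: 157 months + 34 months + 59 months = 250 months
Cooperation with authorities reduction: 30% of 250 months = 75 months (rounded down)
After reduction: 250 − 75 = 175 months
Less time served: 175 months − 25 months = 150 months
Cap at 208 months: 150 months is within the cap, no reduction.

150 months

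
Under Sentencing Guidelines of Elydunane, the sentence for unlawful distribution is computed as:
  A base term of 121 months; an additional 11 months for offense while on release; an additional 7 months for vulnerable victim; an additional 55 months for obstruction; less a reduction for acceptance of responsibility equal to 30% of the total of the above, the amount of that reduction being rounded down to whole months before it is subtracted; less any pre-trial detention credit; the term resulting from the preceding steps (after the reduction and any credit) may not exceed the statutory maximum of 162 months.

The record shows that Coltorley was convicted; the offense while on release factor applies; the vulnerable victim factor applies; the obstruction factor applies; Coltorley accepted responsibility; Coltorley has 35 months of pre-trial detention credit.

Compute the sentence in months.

Offense while on release enhancement: +11 months
Vulnerable victim enhancement: +7 months
Obstruction enhancement: +55 months
Adjusted term: 121 months + 11 months + 7 months + 55 months = 194 months
Acceptance of responsibility reduction: 30% of 194 months = 58 months (rounded down)
After reduction: 194 − 58 = 136 months
Less pre-trial detention credit: 136 months − 35 months = 101 months
Cap at 162 months: 101 months is within the cap, no reduction.

101 months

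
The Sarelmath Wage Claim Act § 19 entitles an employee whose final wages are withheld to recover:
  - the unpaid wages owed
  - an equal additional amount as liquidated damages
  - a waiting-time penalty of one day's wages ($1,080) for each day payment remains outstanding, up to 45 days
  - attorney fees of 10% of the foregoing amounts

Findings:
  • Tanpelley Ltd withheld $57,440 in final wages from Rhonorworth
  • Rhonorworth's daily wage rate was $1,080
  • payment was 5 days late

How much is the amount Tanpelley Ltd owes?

Liquidated damages (equal amount): $57,440
Penalty days: min(5, 45) = 5
Waiting-time penalty: 5 × $1,080 = $5,400
Subtotal: $57,440 + $57,440 + $5,400 = $120,280
Attorney fees: 10% of $120,280 = $12,028
Total award: $120,280 + $12,028 = $132,308

$132,308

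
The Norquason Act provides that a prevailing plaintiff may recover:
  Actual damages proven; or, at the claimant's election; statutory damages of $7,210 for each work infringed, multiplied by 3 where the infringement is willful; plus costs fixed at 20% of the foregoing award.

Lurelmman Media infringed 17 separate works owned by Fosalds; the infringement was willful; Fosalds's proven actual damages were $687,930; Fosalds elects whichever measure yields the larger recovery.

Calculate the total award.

Statutory damages: 17 × $7,210 = $122,570
Trebled: 3 × $122,570 = $367,710
Greater of actual damages ($687,930) or enhanced statutory damages ($367,710): $687,930
Costs: 20% of $687,930 = $137,586
Award plus costs: $687,930 + $137,586 = $825,516

Award: $825,516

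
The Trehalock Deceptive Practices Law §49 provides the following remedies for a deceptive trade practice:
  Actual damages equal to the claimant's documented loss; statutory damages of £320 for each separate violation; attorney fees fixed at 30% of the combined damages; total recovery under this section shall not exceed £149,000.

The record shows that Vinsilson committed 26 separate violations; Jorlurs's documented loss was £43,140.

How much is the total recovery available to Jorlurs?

Statutory damages: 26 × £320 = £8,320
Combined damages: £43,140 + £8,320 = £51,460
Attorney fees: 30% of £51,460 = £15,438
Total before cap: £51,460 + £15,438 = £66,898
Cap at £149,000: £66,898 is within the cap, no reduction.

£66,898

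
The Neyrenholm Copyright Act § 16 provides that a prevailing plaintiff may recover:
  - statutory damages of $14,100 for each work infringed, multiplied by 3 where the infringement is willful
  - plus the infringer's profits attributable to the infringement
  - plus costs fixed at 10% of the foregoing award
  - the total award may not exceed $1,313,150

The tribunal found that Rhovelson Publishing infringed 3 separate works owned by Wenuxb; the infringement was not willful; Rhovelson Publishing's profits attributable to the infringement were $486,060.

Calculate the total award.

$581,196

Statutory damages: 3 × $14,100 = $42,300
Infringement not willful: no ×3 enhancement.
Combined award: $42,300 + $486,060 = $528,360
Costs: 10% of $528,360 = $52,836
Award plus costs: $528,360 + $52,836 = $581,196
Cap at $1,313,150: $581,196 is within the cap, no reduction.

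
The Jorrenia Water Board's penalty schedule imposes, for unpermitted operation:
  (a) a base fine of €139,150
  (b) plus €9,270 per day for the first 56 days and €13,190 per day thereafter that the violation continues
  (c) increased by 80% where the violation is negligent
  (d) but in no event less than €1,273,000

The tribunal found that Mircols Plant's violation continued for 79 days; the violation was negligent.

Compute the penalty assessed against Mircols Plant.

Civil penalty: €1,730,952

First 56 days: 56 × €9,270 = €519,120
Remaining days: (79 − 56) × €13,190 = €303,370
Per-day component: €519,120 + €303,370 = €822,490
Base plus per-day: €139,150 + €822,490 = €961,640
Enhancement: 80% of €961,640 = €769,312
Enhanced fine: €961,640 + €769,312 = €1,730,952
Minimum €1,273,000: €1,730,952 meets the minimum, no increase.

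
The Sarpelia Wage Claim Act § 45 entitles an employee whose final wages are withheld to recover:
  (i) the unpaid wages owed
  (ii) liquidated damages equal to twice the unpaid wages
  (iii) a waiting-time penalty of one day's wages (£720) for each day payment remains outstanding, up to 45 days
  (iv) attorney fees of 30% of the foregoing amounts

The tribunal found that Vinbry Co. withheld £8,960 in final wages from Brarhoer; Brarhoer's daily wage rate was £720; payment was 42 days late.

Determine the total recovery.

£74,256

Doubled: 2 × £8,960 = £17,920
Penalty days: min(42, 45) = 42
Waiting-time penalty: 42 × £720 = £30,240
Subtotal: £8,960 + £17,920 + £30,240 = £57,120
Attorney fees: 30% of £57,120 = £17,136
Total award: £57,120 + £17,136 = £74,256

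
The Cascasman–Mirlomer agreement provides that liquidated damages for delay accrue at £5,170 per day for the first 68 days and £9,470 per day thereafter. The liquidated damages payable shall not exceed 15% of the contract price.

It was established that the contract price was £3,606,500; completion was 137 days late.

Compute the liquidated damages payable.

£540,975

First 68 days: 68 × £5,170 = £351,560
Remaining days: (137 − 68) × £9,470 = £653,430
Accrued per-day damages: £351,560 + £653,430 = £1,004,990
Cap: 15% of £3,606,500 = £540,975
Cap at £540,975: £1,004,990 exceeds the cap → £540,975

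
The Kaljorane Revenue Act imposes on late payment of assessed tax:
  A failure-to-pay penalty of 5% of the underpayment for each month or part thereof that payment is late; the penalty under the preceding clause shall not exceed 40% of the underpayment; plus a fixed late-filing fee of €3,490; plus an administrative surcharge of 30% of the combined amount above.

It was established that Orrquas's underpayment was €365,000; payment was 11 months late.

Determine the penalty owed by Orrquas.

Accrued rate: 5% × 11 = 55%, capped at 40% → 40%
Failure-to-pay penalty: 40% of €365,000 = €146,000
Penalty before surcharge: €146,000 + €3,490 = €149,490
Administrative surcharge: 30% of €149,490 = €44,847
Total penalty: €149,490 + €44,847 = €194,337

€194,337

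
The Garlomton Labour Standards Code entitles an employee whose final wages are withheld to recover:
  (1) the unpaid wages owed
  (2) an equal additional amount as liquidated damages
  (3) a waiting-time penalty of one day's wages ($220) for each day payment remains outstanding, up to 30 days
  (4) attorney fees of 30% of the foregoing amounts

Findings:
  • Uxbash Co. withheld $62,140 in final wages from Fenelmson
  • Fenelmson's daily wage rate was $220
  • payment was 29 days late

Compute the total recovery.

$169,858

Liquidated damages (equal amount): $62,140
Penalty days: min(29, 30) = 29
Waiting-time penalty: 29 × $220 = $6,380
Subtotal: $62,140 + $62,140 + $6,380 = $130,660
Attorney fees: 30% of $130,660 = $39,198
Total award: $130,660 + $39,198 = $169,858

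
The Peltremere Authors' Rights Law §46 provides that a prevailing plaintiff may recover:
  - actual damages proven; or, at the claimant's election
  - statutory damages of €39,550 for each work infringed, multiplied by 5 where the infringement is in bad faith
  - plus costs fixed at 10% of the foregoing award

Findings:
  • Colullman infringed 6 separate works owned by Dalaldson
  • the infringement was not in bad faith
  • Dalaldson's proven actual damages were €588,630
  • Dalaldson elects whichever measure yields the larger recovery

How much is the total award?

€647,493

Statutory damages: 6 × €39,550 = €237,300
Infringement not in bad faith: no ×5 enhancement.
Greater of actual damages (€588,630) or statutory damages (€237,300): €588,630
Costs: 10% of €588,630 = €58,863
Award plus costs: €588,630 + €58,863 = €647,493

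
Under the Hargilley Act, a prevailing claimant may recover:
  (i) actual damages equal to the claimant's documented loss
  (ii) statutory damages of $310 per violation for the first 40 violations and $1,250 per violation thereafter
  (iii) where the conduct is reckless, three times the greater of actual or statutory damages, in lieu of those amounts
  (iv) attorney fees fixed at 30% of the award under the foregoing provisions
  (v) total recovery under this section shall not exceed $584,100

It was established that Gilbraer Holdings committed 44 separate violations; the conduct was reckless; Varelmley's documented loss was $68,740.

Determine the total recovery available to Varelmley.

First 40 violations: 40 × $310 = $12,400
Remaining violations: (44 − 40) × $1,250 = $5,000
Statutory damages: $12,400 + $5,000 = $17,400
Greater of actual damages ($68,740) or statutory damages ($17,400): $68,740
Trebled: 3 × $68,740 = $206,220
Attorney fees: 30% of $206,220 = $61,866
Total before cap: $206,220 + $61,866 = $268,086
Cap at $584,100: $268,086 is within the cap, no reduction.

$268,086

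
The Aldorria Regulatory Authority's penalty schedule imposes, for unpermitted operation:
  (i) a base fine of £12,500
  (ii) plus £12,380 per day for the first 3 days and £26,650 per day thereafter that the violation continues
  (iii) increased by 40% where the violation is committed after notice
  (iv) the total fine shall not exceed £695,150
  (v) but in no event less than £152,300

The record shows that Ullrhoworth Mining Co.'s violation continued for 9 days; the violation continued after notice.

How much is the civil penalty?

First 3 days: 3 × £12,380 = £37,140
Remaining days: (9 − 3) × £26,650 = £159,900
Per-day component: £37,140 + £159,900 = £197,040
Base plus per-day: £12,500 + £197,040 = £209,540
Enhancement: 40% of £209,540 = £83,816
Enhanced fine: £209,540 + £83,816 = £293,356
Cap at £695,150: £293,356 is within the cap, no reduction.
Minimum £152,300: £293,356 meets the minimum, no increase.

£293,356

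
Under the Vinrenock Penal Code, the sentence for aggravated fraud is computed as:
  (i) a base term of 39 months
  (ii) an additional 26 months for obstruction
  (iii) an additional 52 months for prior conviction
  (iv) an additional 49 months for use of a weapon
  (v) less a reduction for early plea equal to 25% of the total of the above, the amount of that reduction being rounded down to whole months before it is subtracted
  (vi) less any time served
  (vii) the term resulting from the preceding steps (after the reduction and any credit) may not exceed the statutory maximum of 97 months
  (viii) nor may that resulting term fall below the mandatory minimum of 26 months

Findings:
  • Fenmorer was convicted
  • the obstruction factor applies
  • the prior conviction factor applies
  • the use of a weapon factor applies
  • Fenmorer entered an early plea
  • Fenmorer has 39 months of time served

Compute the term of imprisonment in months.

86 months

Obstruction enhancement: +26 months
Prior conviction enhancement: +52 months
Use of a weapon enhancement: +49 months
Adjusted term: 39 months + 26 months + 52 months + 49 months = 166 months
Early plea reduction: 25% of 166 months = 41 months (rounded down)
After reduction: 166 − 41 = 125 months
Less time served: 125 months − 39 months = 86 months
Cap at 97 months: 86 months is within the cap, no reduction.
Minimum 26 months: 86 months meets the minimum, no increase.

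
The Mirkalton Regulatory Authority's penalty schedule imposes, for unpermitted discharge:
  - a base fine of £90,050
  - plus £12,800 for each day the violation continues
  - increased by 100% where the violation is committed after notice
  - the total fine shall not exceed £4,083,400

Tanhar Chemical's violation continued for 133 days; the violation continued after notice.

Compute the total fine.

£3,584,900

Per-day component: 133 × £12,800 = £1,702,400
Base plus per-day: £90,050 + £1,702,400 = £1,792,450
Enhancement: 100% of £1,792,450 = £1,792,450
Enhanced fine: £1,792,450 + £1,792,450 = £3,584,900
Cap at £4,083,400: £3,584,900 is within the cap, no reduction.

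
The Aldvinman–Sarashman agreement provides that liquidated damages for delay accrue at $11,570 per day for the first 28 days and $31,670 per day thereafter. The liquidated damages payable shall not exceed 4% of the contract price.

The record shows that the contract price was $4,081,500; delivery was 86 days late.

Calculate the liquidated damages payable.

First 28 days: 28 × $11,570 = $323,960
Remaining days: (86 − 28) × $31,670 = $1,836,860
Accrued per-day damages: $323,960 + $1,836,860 = $2,160,820
Cap: 4% of $4,081,500 = $163,260
Cap at $163,260: $2,160,820 exceeds the cap → $163,260

Liquidated damages: $163,260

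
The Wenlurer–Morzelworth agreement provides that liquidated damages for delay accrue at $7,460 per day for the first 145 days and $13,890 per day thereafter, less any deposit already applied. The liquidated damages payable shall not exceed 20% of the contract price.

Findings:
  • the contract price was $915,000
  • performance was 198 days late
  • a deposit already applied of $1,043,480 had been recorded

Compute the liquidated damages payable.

$183,000

First 145 days: 145 × $7,460 = $1,081,700
Remaining days: (198 − 145) × $13,890 = $736,170
Accrued per-day damages: $1,081,700 + $736,170 = $1,817,870
Less deposit already applied: $1,817,870 − $1,043,480 = $774,390
Cap: 20% of $915,000 = $183,000
Cap at $183,000: $774,390 exceeds the cap → $183,000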